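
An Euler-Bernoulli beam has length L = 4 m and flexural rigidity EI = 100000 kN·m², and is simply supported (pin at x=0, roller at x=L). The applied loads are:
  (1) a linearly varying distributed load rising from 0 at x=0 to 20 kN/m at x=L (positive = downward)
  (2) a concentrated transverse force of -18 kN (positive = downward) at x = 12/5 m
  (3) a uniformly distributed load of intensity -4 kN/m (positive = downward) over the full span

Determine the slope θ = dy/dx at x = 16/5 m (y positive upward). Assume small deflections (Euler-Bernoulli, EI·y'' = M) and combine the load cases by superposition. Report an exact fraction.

θ(16/5) = -133/7031250 rad

Load 1 — triangular load w₀=20 kN/m (0→w₀ over full span):
  θ_1 = -w₀(7L⁴-30L²x²+15x⁴)/(360LEI) = -20·(7·4⁴-30·4²·(16/5)²+15·(16/5)⁴)/(360·4·100000) = 757/3515625 rad
Load 2 — point force P=-18 kN at a=12/5 m (b=L-a=8/5):
  θ_2 = -Pa(2L²-6Lx+3x²+a²)/(6LEI)  [x>a] = -(-18)·(12/5)·(2·4²-6·4·(16/5)+3·(16/5)²+(12/5)²)/(6·4·100000) = -117/781250 rad
Load 3 — uniform load w=-4 kN/m over full span:
  θ_3 = -w(L³-6Lx²+4x³)/(24EI) = -(-4)·(4³-6·4·(16/5)²+4·(16/5)³)/(24·100000) = -33/390625 rad
Superposition: θ = Σ θ_i = -133/7031250 rad ≈ -0.000019 rad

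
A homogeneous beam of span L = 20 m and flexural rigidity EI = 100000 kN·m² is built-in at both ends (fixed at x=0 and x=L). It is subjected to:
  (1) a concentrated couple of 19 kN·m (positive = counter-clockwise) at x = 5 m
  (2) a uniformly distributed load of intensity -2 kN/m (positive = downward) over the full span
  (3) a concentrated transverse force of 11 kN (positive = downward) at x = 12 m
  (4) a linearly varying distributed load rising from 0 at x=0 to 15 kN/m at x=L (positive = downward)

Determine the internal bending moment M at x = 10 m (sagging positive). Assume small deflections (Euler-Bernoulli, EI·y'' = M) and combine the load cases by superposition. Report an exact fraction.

Load 1 — applied couple M₀=19 kN·m at a=5 m (b=L-a=15):
  M_1 = R_Ax - M_A - M₀  [x>a] with R_A=171/160, M_A=-57/16 = (171/160)·10 - (-57/16) - 19 = -19/4 kN·m
Load 2 — uniform load w=-2 kN/m over full span:
  M_2 = wLx/2 - wL²/12 - wx²/2 = (-2)·20·10/2 - (-2)·20²/12 - (-2)·10²/2 = -100/3 kN·m
Load 3 — point force P=11 kN at a=12 m (b=L-a=8):
  M_3 = Pb²(3a+b)x/L³ - Pab²/L²  [x≤a] = 11·8²·(3·12+8)·10/20³ - 11·12·8²/20² = 88/5 kN·m
Load 4 — triangular load w₀=15 kN/m (0→w₀ over full span):
  M_4 = 3w₀Lx/20 - w₀L²/30 - w₀x³/(6L) = 3·15·20·10/20 - 15·20²/30 - 15·10³/(6·20) = 125 kN·m
Superposition: M = Σ M_i = 6271/60 kN·m ≈ 104.516667 kN·m

M(10) = 6271/60 kN·m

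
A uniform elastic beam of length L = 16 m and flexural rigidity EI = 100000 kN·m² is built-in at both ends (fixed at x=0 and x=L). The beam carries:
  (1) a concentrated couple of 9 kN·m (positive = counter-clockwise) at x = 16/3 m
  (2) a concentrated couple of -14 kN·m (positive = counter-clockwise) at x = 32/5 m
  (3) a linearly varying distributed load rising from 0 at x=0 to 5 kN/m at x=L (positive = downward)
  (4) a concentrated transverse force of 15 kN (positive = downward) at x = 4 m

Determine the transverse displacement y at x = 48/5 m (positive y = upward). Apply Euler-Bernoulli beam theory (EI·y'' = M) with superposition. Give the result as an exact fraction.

Load 1 — applied couple M₀=9 kN·m at a=16/3 m (b=L-a=32/3):
  y_1 = (R_Ax³/6 - M_Ax²/2 - M₀(x-a)²/2)/EI  [x>a] with R_A=3/4, M_A=0 = ((3/4)·(48/5)³/6 - 0·(48/5)²/2 - 9·((48/5)-(16/3))²/2)/100000 = 112/390625 m
Load 2 — applied couple M₀=-14 kN·m at a=32/5 m (b=L-a=48/5):
  y_2 = (R_Ax³/6 - M_Ax²/2 - M₀(x-a)²/2)/EI  [x>a] with R_A=-63/50, M_A=-42/25 = ((-63/50)·(48/5)³/6 - (-42/25)·(48/5)²/2 - (-14)·((48/5)-(32/5))²/2)/100000 = -3584/9765625 m
Load 3 — triangular load w₀=5 kN/m (0→w₀ over full span):
  y_3 = -w₀x²(L-x)²(x+2L)/(120LEI) = -5·(48/5)²·(16-(48/5))²·((48/5)+2·16)/(120·16·100000) = -39936/9765625 m
Load 4 — point force P=15 kN at a=4 m (b=L-a=12):
  y_4 = -Pa²(L-x)²(3bL-(3b+a)(L-x))/(6L³EI)  [x>a] = -15·4²·(16-(48/5))²·(3·12·16-(3·12+4)·(16-(48/5)))/(6·16³·100000) = -4/3125 m
Superposition: y = Σ y_i = -10644/1953125 m ≈ -0.005450 m

y(48/5) = -10644/1953125 m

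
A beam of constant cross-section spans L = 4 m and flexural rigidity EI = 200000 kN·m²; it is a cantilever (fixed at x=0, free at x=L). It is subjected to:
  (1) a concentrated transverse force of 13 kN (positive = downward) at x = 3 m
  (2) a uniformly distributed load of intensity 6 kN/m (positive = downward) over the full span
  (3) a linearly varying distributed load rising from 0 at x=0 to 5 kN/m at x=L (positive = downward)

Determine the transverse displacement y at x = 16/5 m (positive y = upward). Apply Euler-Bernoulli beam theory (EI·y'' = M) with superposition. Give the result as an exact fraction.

y(16/5) = -6656581/3750000000 m

Load 1 — point force P=13 kN at a=3 m (b=L-a=1):
  y_1 = -Pa²(3x-a)/(6EI)  [x>a] = -13·3²·(3·(16/5)-3)/(6·200000) = -1287/2000000 m
Load 2 — uniform load w=6 kN/m over full span:
  y_2 = -wx²(x²-4Lx+6L²)/(24EI) = -6·(16/5)²·((16/5)²-4·4·(16/5)+6·4²)/(24·200000) = -1376/1953125 m
Load 3 — triangular load w₀=5 kN/m (0→w₀ over full span):
  y_3 = (w₀Lx³/12-w₀L²x²/6-w₀x⁵/(120L))/EI = (5·4·(16/5)³/12-5·4²·(16/5)²/6-5·(16/5)⁵/(120·4))/200000 = -12512/29296875 m
Superposition: y = Σ y_i = -6656581/3750000000 m ≈ -0.001775 m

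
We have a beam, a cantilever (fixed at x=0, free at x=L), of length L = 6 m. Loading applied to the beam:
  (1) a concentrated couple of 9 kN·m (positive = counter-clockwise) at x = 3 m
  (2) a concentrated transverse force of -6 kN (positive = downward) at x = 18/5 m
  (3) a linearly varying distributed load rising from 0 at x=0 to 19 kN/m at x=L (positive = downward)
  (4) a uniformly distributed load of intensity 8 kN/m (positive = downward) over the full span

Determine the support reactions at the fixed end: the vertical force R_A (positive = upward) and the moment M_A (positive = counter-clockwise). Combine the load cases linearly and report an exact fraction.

R_A = 99 kN, M_A = 1707/5 kN·m

Load 1 — applied couple M₀=9 kN·m at a=3 m (b=L-a=3):
  R_A = 0 kN
  M_A = -M₀ = -9 kN·m
Load 2 — point force P=-6 kN at a=18/5 m (b=L-a=12/5):
  R_A = P = (-6) = -6 kN
  M_A = Pa = (-6)·(18/5) = -108/5 kN·m
Load 3 — triangular load w₀=19 kN/m (0→w₀ over full span):
  R_A = w₀L/2 = 19·6/2 = 57 kN
  M_A = w₀L²/3 = 19·6²/3 = 228 kN·m
Load 4 — uniform load w=8 kN/m over full span:
  R_A = wL = 8·6 = 48 kN
  M_A = wL²/2 = 8·6²/2 = 144 kN·m
Superposition: R_A = 99 kN, M_A = 1707/5 kN·m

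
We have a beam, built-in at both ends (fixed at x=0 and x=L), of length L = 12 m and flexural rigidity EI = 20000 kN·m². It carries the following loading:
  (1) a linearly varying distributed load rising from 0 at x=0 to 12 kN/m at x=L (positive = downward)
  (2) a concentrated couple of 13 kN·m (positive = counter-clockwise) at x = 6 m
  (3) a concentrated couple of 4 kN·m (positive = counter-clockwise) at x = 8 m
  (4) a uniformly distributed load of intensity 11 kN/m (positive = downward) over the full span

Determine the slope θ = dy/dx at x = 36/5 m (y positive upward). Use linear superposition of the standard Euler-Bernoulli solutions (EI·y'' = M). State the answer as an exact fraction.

θ(36/5) = 35703/6250000 rad

Load 1 — triangular load w₀=12 kN/m (0→w₀ over full span):
  θ_1 = -w₀(2x(L-x)(L-2x)(x+2L)+x²(L-x)²)/(120LEI) = -12·(2·(36/5)·(12-(36/5))·(12-2·(36/5))·((36/5)+2·12)+(36/5)²·(12-(36/5))²)/(120·12·20000) = 648/390625 rad
Load 2 — applied couple M₀=13 kN·m at a=6 m (b=L-a=6):
  θ_2 = (R_Ax²/2 - M_Ax - M₀(x-a))/EI  [x>a] with R_A=13/8, M_A=13/4 = ((13/8)·(36/5)²/2 - (13/4)·(36/5) - 13·((36/5)-6))/20000 = 39/250000 rad
Load 3 — applied couple M₀=4 kN·m at a=8 m (b=L-a=4):
  θ_3 = (R_Ax²/2 - M_Ax)/EI  [x≤a] with R_A=4/9, M_A=4/3 = ((4/9)·(36/5)²/2 - (4/3)·(36/5))/20000 = 3/31250 rad
Load 4 — uniform load w=11 kN/m over full span:
  θ_4 = -wx(L-x)(L-2x)/(12EI) = -11·(36/5)·(12-(36/5))·(12-2·(36/5))/(12·20000) = 297/78125 rad
Superposition: θ = Σ θ_i = 35703/6250000 rad ≈ 0.005712 rad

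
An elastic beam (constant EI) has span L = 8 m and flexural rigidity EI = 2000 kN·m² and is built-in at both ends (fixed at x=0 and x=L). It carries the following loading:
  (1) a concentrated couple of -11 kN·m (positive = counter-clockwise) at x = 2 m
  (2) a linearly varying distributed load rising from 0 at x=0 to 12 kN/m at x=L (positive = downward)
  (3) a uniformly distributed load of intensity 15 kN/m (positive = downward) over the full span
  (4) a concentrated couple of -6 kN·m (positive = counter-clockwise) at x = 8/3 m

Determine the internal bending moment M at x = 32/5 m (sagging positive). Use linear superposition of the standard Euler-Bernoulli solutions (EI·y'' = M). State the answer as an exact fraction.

Load 1 — applied couple M₀=-11 kN·m at a=2 m (b=L-a=6):
  M_1 = R_Ax - M_A - M₀  [x>a] with R_A=-99/64, M_A=33/16 = (-99/64)·(32/5) - (33/16) - (-11) = -77/80 kN·m
Load 2 — triangular load w₀=12 kN/m (0→w₀ over full span):
  M_2 = 3w₀Lx/20 - w₀L²/30 - w₀x³/(6L) = 3·12·8·(32/5)/20 - 12·8²/30 - 12·(32/5)³/(6·8) = 128/125 kN·m
Load 3 — uniform load w=15 kN/m over full span:
  M_3 = wLx/2 - wL²/12 - wx²/2 = 15·8·(32/5)/2 - 15·8²/12 - 15·(32/5)²/2 = -16/5 kN·m
Load 4 — applied couple M₀=-6 kN·m at a=8/3 m (b=L-a=16/3):
  M_4 = R_Ax - M_A - M₀  [x>a] with R_A=-1, M_A=0 = (-1)·(32/5) - 0 - (-6) = -2/5 kN·m
Superposition: M = Σ M_i = -7077/2000 kN·m ≈ -3.538500 kN·m

M(32/5) = -7077/2000 kN·m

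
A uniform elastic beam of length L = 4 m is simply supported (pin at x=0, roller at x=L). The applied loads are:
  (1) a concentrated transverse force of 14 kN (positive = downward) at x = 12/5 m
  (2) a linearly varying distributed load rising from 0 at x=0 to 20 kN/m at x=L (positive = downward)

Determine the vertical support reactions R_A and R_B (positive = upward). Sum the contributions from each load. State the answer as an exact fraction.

R_A = 284/15 kN, R_B = 526/15 kN

Load 1 — point force P=14 kN at a=12/5 m (b=L-a=8/5):
  R_A = Pb/L = 14·(8/5)/4 = 28/5 kN
  R_B = Pa/L = 14·(12/5)/4 = 42/5 kN
Load 2 — triangular load w₀=20 kN/m (0→w₀ over full span):
  R_A = w₀L/6 = 20·4/6 = 40/3 kN
  R_B = w₀L/3 = 20·4/3 = 80/3 kN
Superposition: R_A = 284/15 kN, R_B = 526/15 kN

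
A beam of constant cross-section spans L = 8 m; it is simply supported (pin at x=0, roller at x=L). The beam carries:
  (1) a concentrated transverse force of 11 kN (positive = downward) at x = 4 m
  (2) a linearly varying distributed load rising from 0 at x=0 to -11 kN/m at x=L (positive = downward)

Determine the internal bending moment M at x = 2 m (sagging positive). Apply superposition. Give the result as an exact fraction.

M(2) = -33/2 kN·m

Load 1 — point force P=11 kN at a=4 m (b=L-a=4):
  M_1 = Pbx/L  [x≤a] = 11·4·2/8 = 11 kN·m
Load 2 — triangular load w₀=-11 kN/m (0→w₀ over full span):
  M_2 = w₀Lx/6 - w₀x³/(6L) = (-11)·8·2/6 - (-11)·2³/(6·8) = -55/2 kN·m
Superposition: M = Σ M_i = -33/2 kN·m ≈ -16.500000 kN·m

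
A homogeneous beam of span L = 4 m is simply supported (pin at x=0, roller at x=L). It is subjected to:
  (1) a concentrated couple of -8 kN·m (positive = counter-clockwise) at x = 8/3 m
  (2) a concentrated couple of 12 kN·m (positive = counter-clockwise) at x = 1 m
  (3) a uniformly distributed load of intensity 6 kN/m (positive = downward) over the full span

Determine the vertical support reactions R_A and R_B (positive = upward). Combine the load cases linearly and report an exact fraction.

Load 1 — applied couple M₀=-8 kN·m at a=8/3 m (b=L-a=4/3):
  R_A = M₀/L = (-8)/4 = -2 kN
  R_B = -M₀/L = -(-8)/4 = 2 kN
Load 2 — applied couple M₀=12 kN·m at a=1 m (b=L-a=3):
  R_A = M₀/L = 12/4 = 3 kN
  R_B = -M₀/L = -12/4 = -3 kN
Load 3 — uniform load w=6 kN/m over full span:
  R_A = wL/2 = 6·4/2 = 12 kN
  R_B = wL/2 = 6·4/2 = 12 kN
Superposition: R_A = 13 kN, R_B = 11 kN

R_A = 13 kN, R_B = 11 kN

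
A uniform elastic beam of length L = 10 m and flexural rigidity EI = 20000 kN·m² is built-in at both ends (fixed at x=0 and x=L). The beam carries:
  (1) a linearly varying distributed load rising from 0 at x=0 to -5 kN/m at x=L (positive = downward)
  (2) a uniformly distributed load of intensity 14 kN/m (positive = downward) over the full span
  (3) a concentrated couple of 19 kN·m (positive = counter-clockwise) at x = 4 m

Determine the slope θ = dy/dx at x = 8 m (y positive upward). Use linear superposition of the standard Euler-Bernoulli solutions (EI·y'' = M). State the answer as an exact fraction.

Load 1 — triangular load w₀=-5 kN/m (0→w₀ over full span):
  θ_1 = -w₀(2x(L-x)(L-2x)(x+2L)+x²(L-x)²)/(120LEI) = -(-5)·(2·8·(10-8)·(10-2·8)·(8+2·10)+8²·(10-8)²)/(120·10·20000) = -2/1875 rad
Load 2 — uniform load w=14 kN/m over full span:
  θ_2 = -wx(L-x)(L-2x)/(12EI) = -14·8·(10-8)·(10-2·8)/(12·20000) = 7/1250 rad
Load 3 — applied couple M₀=19 kN·m at a=4 m (b=L-a=6):
  θ_3 = (R_Ax²/2 - M_Ax - M₀(x-a))/EI  [x>a] with R_A=342/125, M_A=57/25 = ((342/125)·8²/2 - (57/25)·8 - 19·(8-4))/20000 = -209/625000 rad
Superposition: θ = Σ θ_i = 7873/1875000 rad ≈ 0.004199 rad

θ(8) = 7873/1875000 rad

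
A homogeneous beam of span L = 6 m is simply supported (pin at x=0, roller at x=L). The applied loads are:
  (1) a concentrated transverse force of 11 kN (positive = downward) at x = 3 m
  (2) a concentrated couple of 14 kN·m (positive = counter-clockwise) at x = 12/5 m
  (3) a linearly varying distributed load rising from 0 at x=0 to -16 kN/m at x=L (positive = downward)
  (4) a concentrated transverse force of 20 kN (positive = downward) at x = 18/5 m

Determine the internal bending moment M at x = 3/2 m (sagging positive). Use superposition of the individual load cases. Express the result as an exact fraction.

Load 1 — point force P=11 kN at a=3 m (b=L-a=3):
  M_1 = Pbx/L  [x≤a] = 11·3·(3/2)/6 = 33/4 kN·m
Load 2 — applied couple M₀=14 kN·m at a=12/5 m (b=L-a=18/5):
  M_2 = M₀x/L  [x≤a] = 14·(3/2)/6 = 7/2 kN·m
Load 3 — triangular load w₀=-16 kN/m (0→w₀ over full span):
  M_3 = w₀Lx/6 - w₀x³/(6L) = (-16)·6·(3/2)/6 - (-16)·(3/2)³/(6·6) = -45/2 kN·m
Load 4 — point force P=20 kN at a=18/5 m (b=L-a=12/5):
  M_4 = Pbx/L  [x≤a] = 20·(12/5)·(3/2)/6 = 12 kN·m
Superposition: M = Σ M_i = 5/4 kN·m ≈ 1.250000 kN·m

M(3/2) = 5/4 kN·m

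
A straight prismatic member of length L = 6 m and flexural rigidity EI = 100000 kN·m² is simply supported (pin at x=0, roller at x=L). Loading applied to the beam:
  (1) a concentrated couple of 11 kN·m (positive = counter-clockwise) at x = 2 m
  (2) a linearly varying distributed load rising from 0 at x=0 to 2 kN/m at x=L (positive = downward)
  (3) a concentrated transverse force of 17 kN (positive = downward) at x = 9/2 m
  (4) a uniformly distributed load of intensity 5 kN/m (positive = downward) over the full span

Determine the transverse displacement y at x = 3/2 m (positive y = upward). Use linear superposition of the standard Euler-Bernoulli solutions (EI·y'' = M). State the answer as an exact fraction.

y(3/2) = -25229/25600000 m

Load 1 — applied couple M₀=11 kN·m at a=2 m (b=L-a=4):
  y_1 = (M₀x³/(6L)+C₁x)/EI  [x≤a] with C₁=M₀(3b²-L²)/(6L)=11/3 = (11·(3/2)³/(6·6)+(11/3)·(3/2))/100000 = 209/3200000 m
Load 2 — triangular load w₀=2 kN/m (0→w₀ over full span):
  y_2 = -w₀x(7L⁴-10L²x²+3x⁴)/(360LEI) = -2·(3/2)·(7·6⁴-10·6²·(3/2)²+3·(3/2)⁴)/(360·6·100000) = -2943/25600000 m
Load 3 — point force P=17 kN at a=9/2 m (b=L-a=3/2):
  y_3 = -Pbx(L²-b²-x²)/(6LEI)  [x≤a] = -17·(3/2)·(3/2)·(6²-(3/2)²-(3/2)²)/(6·6·100000) = -1071/3200000 m
Load 4 — uniform load w=5 kN/m over full span:
  y_4 = -wx(L³-2Lx²+x³)/(24EI) = -5·(3/2)·(6³-2·6·(3/2)²+(3/2)³)/(24·100000) = -1539/2560000 m
Superposition: y = Σ y_i = -25229/25600000 m ≈ -0.000986 m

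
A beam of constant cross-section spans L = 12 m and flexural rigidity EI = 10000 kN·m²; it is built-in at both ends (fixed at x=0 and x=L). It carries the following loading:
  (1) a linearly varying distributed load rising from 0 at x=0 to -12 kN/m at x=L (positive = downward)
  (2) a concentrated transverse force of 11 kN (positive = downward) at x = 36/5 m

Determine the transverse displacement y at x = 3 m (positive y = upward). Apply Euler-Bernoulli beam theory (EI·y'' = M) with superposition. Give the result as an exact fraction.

y(3) = 4977/400000 m

Load 1 — triangular load w₀=-12 kN/m (0→w₀ over full span):
  y_1 = -w₀x²(L-x)²(x+2L)/(120LEI) = -(-12)·3²·(12-3)²·(3+2·12)/(120·12·10000) = 6561/400000 m
Load 2 — point force P=11 kN at a=36/5 m (b=L-a=24/5):
  y_2 = -Pb²x²(3aL-(3a+b)x)/(6L³EI)  [x≤a] = -11·(24/5)²·3²·(3·(36/5)·12-(3·(36/5)+(24/5))·3)/(6·12³·10000) = -99/25000 m
Superposition: y = Σ y_i = 4977/400000 m ≈ 0.012443 m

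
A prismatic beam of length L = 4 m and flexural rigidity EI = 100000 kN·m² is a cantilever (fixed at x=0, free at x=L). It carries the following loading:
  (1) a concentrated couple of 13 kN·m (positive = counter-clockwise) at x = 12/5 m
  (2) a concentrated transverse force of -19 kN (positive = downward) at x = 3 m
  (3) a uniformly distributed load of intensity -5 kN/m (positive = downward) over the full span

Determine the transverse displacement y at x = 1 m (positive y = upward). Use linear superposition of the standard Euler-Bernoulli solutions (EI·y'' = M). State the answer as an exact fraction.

y(1) = 1169/2400000 m

Load 1 — applied couple M₀=13 kN·m at a=12/5 m (b=L-a=8/5):
  y_1 = M₀x²/(2EI)  [x≤a] = 13·1²/(2·100000) = 13/200000 m
Load 2 — point force P=-19 kN at a=3 m (b=L-a=1):
  y_2 = -Px²(3a-x)/(6EI)  [x≤a] = -(-19)·1²·(3·3-1)/(6·100000) = 19/75000 m
Load 3 — uniform load w=-5 kN/m over full span:
  y_3 = -wx²(x²-4Lx+6L²)/(24EI) = -(-5)·1²·(1²-4·4·1+6·4²)/(24·100000) = 27/160000 m
Superposition: y = Σ y_i = 1169/2400000 m ≈ 0.000487 m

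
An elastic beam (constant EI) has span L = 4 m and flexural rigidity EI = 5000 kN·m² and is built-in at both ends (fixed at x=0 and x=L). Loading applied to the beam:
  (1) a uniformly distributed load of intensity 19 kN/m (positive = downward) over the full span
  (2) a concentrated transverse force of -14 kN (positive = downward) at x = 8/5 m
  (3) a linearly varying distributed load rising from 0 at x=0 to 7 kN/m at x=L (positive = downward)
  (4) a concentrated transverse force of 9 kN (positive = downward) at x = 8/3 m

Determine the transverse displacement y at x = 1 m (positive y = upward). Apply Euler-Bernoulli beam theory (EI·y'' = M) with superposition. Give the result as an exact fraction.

y(1) = -48461/36000000 m

Load 1 — uniform load w=19 kN/m over full span:
  y_1 = -wx²(L-x)²/(24EI) = -19·1²·(4-1)²/(24·5000) = -57/40000 m
Load 2 — point force P=-14 kN at a=8/5 m (b=L-a=12/5):
  y_2 = -Pb²x²(3aL-(3a+b)x)/(6L³EI)  [x≤a] = -(-14)·(12/5)²·1²·(3·(8/5)·4-(3·(8/5)+(12/5))·1)/(6·4³·5000) = 63/125000 m
Load 3 — triangular load w₀=7 kN/m (0→w₀ over full span):
  y_3 = -w₀x²(L-x)²(x+2L)/(120LEI) = -7·1²·(4-1)²·(1+2·4)/(120·4·5000) = -189/800000 m
Load 4 — point force P=9 kN at a=8/3 m (b=L-a=4/3):
  y_4 = -Pb²x²(3aL-(3a+b)x)/(6L³EI)  [x≤a] = -9·(4/3)²·1²·(3·(8/3)·4-(3·(8/3)+(4/3))·1)/(6·4³·5000) = -17/90000 m
Superposition: y = Σ y_i = -48461/36000000 m ≈ -0.001346 m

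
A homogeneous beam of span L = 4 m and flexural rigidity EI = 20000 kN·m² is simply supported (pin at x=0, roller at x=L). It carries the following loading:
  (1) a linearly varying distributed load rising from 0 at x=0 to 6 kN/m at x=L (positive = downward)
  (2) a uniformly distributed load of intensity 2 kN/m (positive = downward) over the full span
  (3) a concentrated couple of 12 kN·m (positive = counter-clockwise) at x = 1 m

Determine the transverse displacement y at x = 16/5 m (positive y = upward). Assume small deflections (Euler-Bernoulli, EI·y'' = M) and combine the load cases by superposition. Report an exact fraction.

y(16/5) = -123229/468750000 m

Load 1 — triangular load w₀=6 kN/m (0→w₀ over full span):
  y_1 = -w₀x(7L⁴-10L²x²+3x⁴)/(360LEI) = -6·(16/5)·(7·4⁴-10·4²·(16/5)²+3·(16/5)⁴)/(360·4·20000) = -3048/9765625 m
Load 2 — uniform load w=2 kN/m over full span:
  y_2 = -wx(L³-2Lx²+x³)/(24EI) = -2·(16/5)·(4³-2·4·(16/5)²+(16/5)³)/(24·20000) = -232/1171875 m
Load 3 — applied couple M₀=12 kN·m at a=1 m (b=L-a=3):
  y_3 = (M₀x³/(6L)-M₀(x-a)²/2+C₁x)/EI  [x>a] with C₁=M₀(3b²-L²)/(6L)=11/2 = (12·(16/5)³/(6·4)-12·((16/5)-1)²/2+(11/2)·(16/5))/20000 = 309/1250000 m
Superposition: y = Σ y_i = -123229/468750000 m ≈ -0.000263 m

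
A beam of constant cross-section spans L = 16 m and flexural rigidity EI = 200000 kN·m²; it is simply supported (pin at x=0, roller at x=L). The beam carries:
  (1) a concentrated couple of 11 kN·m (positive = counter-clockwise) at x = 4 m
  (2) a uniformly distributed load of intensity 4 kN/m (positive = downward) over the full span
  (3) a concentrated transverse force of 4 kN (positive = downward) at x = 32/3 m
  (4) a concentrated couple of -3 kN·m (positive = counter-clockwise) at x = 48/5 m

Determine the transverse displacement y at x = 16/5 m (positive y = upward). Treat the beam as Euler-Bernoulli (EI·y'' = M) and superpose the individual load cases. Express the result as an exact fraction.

Load 1 — applied couple M₀=11 kN·m at a=4 m (b=L-a=12):
  y_1 = (M₀x³/(6L)+C₁x)/EI  [x≤a] with C₁=M₀(3b²-L²)/(6L)=121/6 = (11·(16/5)³/(6·16)+(121/6)·(16/5))/200000 = 1067/3125000 m
Load 2 — uniform load w=4 kN/m over full span:
  y_2 = -wx(L³-2Lx²+x³)/(24EI) = -4·(16/5)·(16³-2·16·(16/5)²+(16/5)³)/(24·200000) = -59392/5859375 m
Load 3 — point force P=4 kN at a=32/3 m (b=L-a=16/3):
  y_3 = -Pbx(L²-b²-x²)/(6LEI)  [x≤a] = -4·(16/3)·(16/5)·(16²-(16/3)²-(16/5)²)/(6·16·200000) = -24448/31640625 m
Load 4 — applied couple M₀=-3 kN·m at a=48/5 m (b=L-a=32/5):
  y_4 = (M₀x³/(6L)+C₁x)/EI  [x≤a] with C₁=M₀(3b²-L²)/(6L)=104/25 = ((-3)·(16/5)³/(6·16)+(104/25)·(16/5))/200000 = 24/390625 m
Superposition: y = Σ y_i = -13296697/1265625000 m ≈ -0.010506 m

y(16/5) = -13296697/1265625000 m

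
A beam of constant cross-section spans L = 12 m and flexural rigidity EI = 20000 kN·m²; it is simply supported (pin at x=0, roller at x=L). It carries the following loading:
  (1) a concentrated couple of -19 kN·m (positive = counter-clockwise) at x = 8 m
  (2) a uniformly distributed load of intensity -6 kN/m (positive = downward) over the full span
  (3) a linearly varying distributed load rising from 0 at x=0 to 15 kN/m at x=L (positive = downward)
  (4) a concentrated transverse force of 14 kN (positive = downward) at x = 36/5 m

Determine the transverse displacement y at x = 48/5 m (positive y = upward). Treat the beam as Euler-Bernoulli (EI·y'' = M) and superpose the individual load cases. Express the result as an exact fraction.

y(48/5) = -54509/1953125 m

Load 1 — applied couple M₀=-19 kN·m at a=8 m (b=L-a=4):
  y_1 = (M₀x³/(6L)-M₀(x-a)²/2+C₁x)/EI  [x>a] with C₁=M₀(3b²-L²)/(6L)=76/3 = ((-19)·(48/5)³/(6·12)-(-19)·((48/5)-8)²/2+(76/3)·(48/5))/20000 = 133/78125 m
Load 2 — uniform load w=-6 kN/m over full span:
  y_2 = -wx(L³-2Lx²+x³)/(24EI) = -(-6)·(48/5)·(12³-2·12·(48/5)²+(48/5)³)/(24·20000) = 18792/390625 m
Load 3 — triangular load w₀=15 kN/m (0→w₀ over full span):
  y_3 = -w₀x(7L⁴-10L²x²+3x⁴)/(360LEI) = -15·(48/5)·(7·12⁴-10·12²·(48/5)²+3·(48/5)⁴)/(360·12·20000) = -123444/1953125 m
Load 4 — point force P=14 kN at a=36/5 m (b=L-a=24/5):
  y_4 = -Pa(L-x)(2Lx-a²-x²)/(6LEI)  [x>a] = -14·(36/5)·(12-(48/5))·(2·12·(48/5)-(36/5)²-(48/5)²)/(6·12·20000) = -1134/78125 m
Superposition: y = Σ y_i = -54509/1953125 m ≈ -0.027909 m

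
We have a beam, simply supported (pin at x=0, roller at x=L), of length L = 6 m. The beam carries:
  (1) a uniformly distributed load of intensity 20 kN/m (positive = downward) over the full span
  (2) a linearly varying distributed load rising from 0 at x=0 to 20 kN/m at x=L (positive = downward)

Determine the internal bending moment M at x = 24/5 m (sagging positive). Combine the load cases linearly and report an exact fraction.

Load 1 — uniform load w=20 kN/m over full span:
  M_1 = wx(L-x)/2 = 20·(24/5)·(6-(24/5))/2 = 288/5 kN·m
Load 2 — triangular load w₀=20 kN/m (0→w₀ over full span):
  M_2 = w₀Lx/6 - w₀x³/(6L) = 20·6·(24/5)/6 - 20·(24/5)³/(6·6) = 864/25 kN·m
Superposition: M = Σ M_i = 2304/25 kN·m ≈ 92.160000 kN·m

M(24/5) = 2304/25 kN·m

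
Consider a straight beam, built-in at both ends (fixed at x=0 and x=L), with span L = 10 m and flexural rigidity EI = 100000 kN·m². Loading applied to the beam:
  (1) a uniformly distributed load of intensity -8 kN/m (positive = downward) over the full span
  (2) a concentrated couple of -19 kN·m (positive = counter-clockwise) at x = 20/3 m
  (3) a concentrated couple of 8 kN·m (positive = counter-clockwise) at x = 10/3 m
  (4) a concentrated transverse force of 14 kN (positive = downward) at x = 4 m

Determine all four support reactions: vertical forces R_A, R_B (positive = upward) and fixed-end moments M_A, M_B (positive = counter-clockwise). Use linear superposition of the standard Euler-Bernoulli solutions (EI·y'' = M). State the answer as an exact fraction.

Load 1 — uniform load w=-8 kN/m over full span:
  R_A = wL/2 = (-8)·10/2 = -40 kN
  M_A = wL²/12 = (-8)·10²/12 = -200/3 kN·m
  R_B = wL/2 = (-8)·10/2 = -40 kN
  M_B = -wL²/12 = -(-8)·10²/12 = 200/3 kN·m
Load 2 — applied couple M₀=-19 kN·m at a=20/3 m (b=L-a=10/3):
  R_A = 6M₀ab/L³ = 6·(-19)·(20/3)·(10/3)/10³ = -38/15 kN
  M_A = M₀b(2a-b)/L² = (-19)·(10/3)·(2·(20/3)-(10/3))/10² = -19/3 kN·m
  R_B = -6M₀ab/L³ = -6·(-19)·(20/3)·(10/3)/10³ = 38/15 kN
  M_B = M₀a(2b-a)/L² = (-19)·(20/3)·(2·(10/3)-(20/3))/10² = 0 kN·m
Load 3 — applied couple M₀=8 kN·m at a=10/3 m (b=L-a=20/3):
  R_A = 6M₀ab/L³ = 6·8·(10/3)·(20/3)/10³ = 16/15 kN
  M_A = M₀b(2a-b)/L² = 8·(20/3)·(2·(10/3)-(20/3))/10² = 0 kN·m
  R_B = -6M₀ab/L³ = -6·8·(10/3)·(20/3)/10³ = -16/15 kN
  M_B = M₀a(2b-a)/L² = 8·(10/3)·(2·(20/3)-(10/3))/10² = 8/3 kN·m
Load 4 — point force P=14 kN at a=4 m (b=L-a=6):
  R_A = Pb²(3a+b)/L³ = 14·6²·(3·4+6)/10³ = 1134/125 kN
  M_A = Pab²/L² = 14·4·6²/10² = 504/25 kN·m
  R_B = Pa²(a+3b)/L³ = 14·4²·(4+3·6)/10³ = 616/125 kN
  M_B = -Pa²b/L² = -14·4²·6/10² = -336/25 kN·m
Superposition: R_A = -12148/375 kN, M_A = -1321/25 kN·m, R_B = -12602/375 kN, M_B = 4192/75 kN·m

R_A = -12148/375 kN, M_A = -1321/25 kN·m, R_B = -12602/375 kN, M_B = 4192/75 kN·m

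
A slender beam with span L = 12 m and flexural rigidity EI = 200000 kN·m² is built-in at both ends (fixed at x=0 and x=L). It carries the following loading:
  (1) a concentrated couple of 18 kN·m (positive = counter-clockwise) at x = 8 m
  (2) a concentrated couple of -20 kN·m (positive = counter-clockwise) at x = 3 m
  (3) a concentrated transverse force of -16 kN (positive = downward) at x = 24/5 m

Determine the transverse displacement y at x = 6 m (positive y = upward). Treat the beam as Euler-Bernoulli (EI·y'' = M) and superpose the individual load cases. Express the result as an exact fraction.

y(6) = 6003/25000000 m

Load 1 — applied couple M₀=18 kN·m at a=8 m (b=L-a=4):
  y_1 = (R_Ax³/6 - M_Ax²/2)/EI  [x≤a] with R_A=2, M_A=6 = (2·6³/6 - 6·6²/2)/200000 = -9/50000 m
Load 2 — applied couple M₀=-20 kN·m at a=3 m (b=L-a=9):
  y_2 = (R_Ax³/6 - M_Ax²/2 - M₀(x-a)²/2)/EI  [x>a] with R_A=-15/8, M_A=15/4 = ((-15/8)·6³/6 - (15/4)·6²/2 - (-20)·(6-3)²/2)/200000 = -9/40000 m
Load 3 — point force P=-16 kN at a=24/5 m (b=L-a=36/5):
  y_3 = -Pa²(L-x)²(3bL-(3b+a)(L-x))/(6L³EI)  [x>a] = -(-16)·(24/5)²·(12-6)²·(3·(36/5)·12-(3·(36/5)+(24/5))·(12-6))/(6·12³·200000) = 252/390625 m
Superposition: y = Σ y_i = 6003/25000000 m ≈ 0.000240 m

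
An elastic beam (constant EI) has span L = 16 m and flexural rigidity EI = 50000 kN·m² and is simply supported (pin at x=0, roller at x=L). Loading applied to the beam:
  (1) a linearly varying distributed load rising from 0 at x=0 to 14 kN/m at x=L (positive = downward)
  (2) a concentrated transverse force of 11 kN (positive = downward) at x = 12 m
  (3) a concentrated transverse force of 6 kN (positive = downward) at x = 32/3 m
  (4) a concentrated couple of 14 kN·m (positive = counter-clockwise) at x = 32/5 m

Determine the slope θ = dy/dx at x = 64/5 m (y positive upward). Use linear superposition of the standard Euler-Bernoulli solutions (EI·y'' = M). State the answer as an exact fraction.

θ(64/5) = 9583439/421875000 rad

Load 1 — triangular load w₀=14 kN/m (0→w₀ over full span):
  θ_1 = -w₀(7L⁴-30L²x²+15x⁴)/(360LEI) = -14·(7·16⁴-30·16²·(64/5)²+15·(64/5)⁴)/(360·16·50000) = 339136/17578125 rad
Load 2 — point force P=11 kN at a=12 m (b=L-a=4):
  θ_2 = -Pa(2L²-6Lx+3x²+a²)/(6LEI)  [x>a] = -11·12·(2·16²-6·16·(64/5)+3·(64/5)²+12²)/(6·16·50000) = 1397/625000 rad
Load 3 — point force P=6 kN at a=32/3 m (b=L-a=16/3):
  θ_3 = -Pa(2L²-6Lx+3x²+a²)/(6LEI)  [x>a] = -6·(32/3)·(2·16²-6·16·(64/5)+3·(64/5)²+(32/3)²)/(6·16·50000) = 3136/2109375 rad
Load 4 — applied couple M₀=14 kN·m at a=32/5 m (b=L-a=48/5):
  θ_4 = (M₀x²/(2L)-M₀(x-a)+C₁)/EI  [x>a] with C₁=M₀(3b²-L²)/(6L)=224/75 = (14·(64/5)²/(2·16)-14·((64/5)-(32/5))+(224/75))/50000 = -14/46875 rad
Superposition: θ = Σ θ_i = 9583439/421875000 rad ≈ 0.022716 rad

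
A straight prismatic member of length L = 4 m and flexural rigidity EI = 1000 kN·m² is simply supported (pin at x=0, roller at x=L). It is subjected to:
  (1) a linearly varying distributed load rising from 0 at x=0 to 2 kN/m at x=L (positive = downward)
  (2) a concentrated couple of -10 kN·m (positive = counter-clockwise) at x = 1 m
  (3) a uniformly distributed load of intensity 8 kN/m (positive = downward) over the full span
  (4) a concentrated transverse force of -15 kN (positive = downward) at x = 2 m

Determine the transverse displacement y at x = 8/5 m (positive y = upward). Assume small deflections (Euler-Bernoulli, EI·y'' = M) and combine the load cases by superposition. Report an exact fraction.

y(8/5) = -790823/46875000 m

Load 1 — triangular load w₀=2 kN/m (0→w₀ over full span):
  y_1 = -w₀x(7L⁴-10L²x²+3x⁴)/(360LEI) = -2·(8/5)·(7·4⁴-10·4²·(8/5)²+3·(8/5)⁴)/(360·4·1000) = -18256/5859375 m
Load 2 — applied couple M₀=-10 kN·m at a=1 m (b=L-a=3):
  y_2 = (M₀x³/(6L)-M₀(x-a)²/2+C₁x)/EI  [x>a] with C₁=M₀(3b²-L²)/(6L)=-55/12 = ((-10)·(8/5)³/(6·4)-(-10)·((8/5)-1)²/2+(-55/12)·(8/5))/1000 = -181/25000 m
Load 3 — uniform load w=8 kN/m over full span:
  y_3 = -wx(L³-2Lx²+x³)/(24EI) = -8·(8/5)·(4³-2·4·(8/5)²+(8/5)³)/(24·1000) = -1984/78125 m
Load 4 — point force P=-15 kN at a=2 m (b=L-a=2):
  y_4 = -Pbx(L²-b²-x²)/(6LEI)  [x≤a] = -(-15)·2·(8/5)·(4²-2²-(8/5)²)/(6·4·1000) = 59/3125 m
Superposition: y = Σ y_i = -790823/46875000 m ≈ -0.016871 m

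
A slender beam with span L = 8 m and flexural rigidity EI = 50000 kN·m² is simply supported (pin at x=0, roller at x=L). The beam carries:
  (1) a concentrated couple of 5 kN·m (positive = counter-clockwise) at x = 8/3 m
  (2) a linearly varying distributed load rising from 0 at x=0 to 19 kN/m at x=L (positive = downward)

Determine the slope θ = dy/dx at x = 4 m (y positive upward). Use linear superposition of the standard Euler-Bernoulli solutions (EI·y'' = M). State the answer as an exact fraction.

Load 1 — applied couple M₀=5 kN·m at a=8/3 m (b=L-a=16/3):
  θ_1 = (M₀x²/(2L)-M₀(x-a)+C₁)/EI  [x>a] with C₁=M₀(3b²-L²)/(6L)=20/9 = (5·4²/(2·8)-5·(4-(8/3))+(20/9))/50000 = 1/90000 rad
Load 2 — triangular load w₀=19 kN/m (0→w₀ over full span):
  θ_2 = -w₀(7L⁴-30L²x²+15x⁴)/(360LEI) = -19·(7·8⁴-30·8²·4²+15·4⁴)/(360·8·50000) = -133/562500 rad
Superposition: θ = Σ θ_i = -169/750000 rad ≈ -0.000225 rad

θ(4) = -169/750000 rad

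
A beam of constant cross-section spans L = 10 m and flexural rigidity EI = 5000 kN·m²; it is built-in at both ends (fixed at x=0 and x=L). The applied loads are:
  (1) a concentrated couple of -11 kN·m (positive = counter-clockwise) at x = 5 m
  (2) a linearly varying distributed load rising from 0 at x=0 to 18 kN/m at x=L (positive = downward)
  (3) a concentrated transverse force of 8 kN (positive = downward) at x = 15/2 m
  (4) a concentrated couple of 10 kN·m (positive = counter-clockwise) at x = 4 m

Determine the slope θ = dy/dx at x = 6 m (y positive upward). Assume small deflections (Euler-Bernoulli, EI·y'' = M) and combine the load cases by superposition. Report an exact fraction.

Load 1 — applied couple M₀=-11 kN·m at a=5 m (b=L-a=5):
  θ_1 = (R_Ax²/2 - M_Ax - M₀(x-a))/EI  [x>a] with R_A=-33/20, M_A=-11/4 = ((-33/20)·6²/2 - (-11/4)·6 - (-11)·(6-5))/5000 = -11/25000 rad
Load 2 — triangular load w₀=18 kN/m (0→w₀ over full span):
  θ_2 = -w₀(2x(L-x)(L-2x)(x+2L)+x²(L-x)²)/(120LEI) = -18·(2·6·(10-6)·(10-2·6)·(6+2·10)+6²·(10-6)²)/(120·10·5000) = 18/3125 rad
Load 3 — point force P=8 kN at a=15/2 m (b=L-a=5/2):
  θ_3 = -Pb²x(2aL-(3a+b)x)/(2L³EI)  [x≤a] = -8·(5/2)²·6·(2·(15/2)·10-(3·(15/2)+(5/2))·6)/(2·10³·5000) = 0 rad
Load 4 — applied couple M₀=10 kN·m at a=4 m (b=L-a=6):
  θ_4 = (R_Ax²/2 - M_Ax - M₀(x-a))/EI  [x>a] with R_A=36/25, M_A=6/5 = ((36/25)·6²/2 - (6/5)·6 - 10·(6-4))/5000 = -4/15625 rad
Superposition: θ = Σ θ_i = 633/125000 rad ≈ 0.005064 rad

θ(6) = 633/125000 rad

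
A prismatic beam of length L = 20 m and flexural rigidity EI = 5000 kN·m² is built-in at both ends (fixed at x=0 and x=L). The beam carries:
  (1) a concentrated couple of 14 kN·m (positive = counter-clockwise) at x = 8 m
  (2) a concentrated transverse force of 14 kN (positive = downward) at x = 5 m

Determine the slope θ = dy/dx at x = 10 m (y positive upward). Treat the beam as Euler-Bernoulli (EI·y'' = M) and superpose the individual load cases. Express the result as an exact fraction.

θ(10) = 1099/200000 rad

Load 1 — applied couple M₀=14 kN·m at a=8 m (b=L-a=12):
  θ_1 = (R_Ax²/2 - M_Ax - M₀(x-a))/EI  [x>a] with R_A=126/125, M_A=42/25 = ((126/125)·10²/2 - (42/25)·10 - 14·(10-8))/5000 = 7/6250 rad
Load 2 — point force P=14 kN at a=5 m (b=L-a=15):
  θ_2 = Pa²(L-x)(2bL-(3b+a)(L-x))/(2L³EI)  [x>a] = 14·5²·(20-10)·(2·15·20-(3·15+5)·(20-10))/(2·20³·5000) = 7/1600 rad
Superposition: θ = Σ θ_i = 1099/200000 rad ≈ 0.005495 rad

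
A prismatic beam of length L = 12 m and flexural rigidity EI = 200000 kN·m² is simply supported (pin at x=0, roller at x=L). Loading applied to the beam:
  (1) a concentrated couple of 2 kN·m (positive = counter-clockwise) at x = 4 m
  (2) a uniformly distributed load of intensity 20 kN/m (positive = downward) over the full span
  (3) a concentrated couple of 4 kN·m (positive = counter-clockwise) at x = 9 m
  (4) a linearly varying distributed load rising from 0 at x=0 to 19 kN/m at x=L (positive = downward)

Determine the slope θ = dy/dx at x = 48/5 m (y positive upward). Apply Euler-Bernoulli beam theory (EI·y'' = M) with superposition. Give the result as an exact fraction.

θ(48/5) = 6363977/750000000 rad

Load 1 — applied couple M₀=2 kN·m at a=4 m (b=L-a=8):
  θ_1 = (M₀x²/(2L)-M₀(x-a)+C₁)/EI  [x>a] with C₁=M₀(3b²-L²)/(6L)=4/3 = (2·(48/5)²/(2·12)-2·((48/5)-4)+(4/3))/200000 = -41/3750000 rad
Load 2 — uniform load w=20 kN/m over full span:
  θ_2 = -w(L³-6Lx²+4x³)/(24EI) = -20·(12³-6·12·(48/5)²+4·(48/5)³)/(24·200000) = 891/156250 rad
Load 3 — applied couple M₀=4 kN·m at a=9 m (b=L-a=3):
  θ_3 = (M₀x²/(2L)-M₀(x-a)+C₁)/EI  [x>a] with C₁=M₀(3b²-L²)/(6L)=-13/2 = (4·(48/5)²/(2·12)-4·((48/5)-9)+(-13/2))/200000 = 323/10000000 rad
Load 4 — triangular load w₀=19 kN/m (0→w₀ over full span):
  θ_4 = -w₀(7L⁴-30L²x²+15x⁴)/(360LEI) = -19·(7·12⁴-30·12²·(48/5)²+15·(48/5)⁴)/(360·12·200000) = 43149/15625000 rad
Superposition: θ = Σ θ_i = 6363977/750000000 rad ≈ 0.008485 rad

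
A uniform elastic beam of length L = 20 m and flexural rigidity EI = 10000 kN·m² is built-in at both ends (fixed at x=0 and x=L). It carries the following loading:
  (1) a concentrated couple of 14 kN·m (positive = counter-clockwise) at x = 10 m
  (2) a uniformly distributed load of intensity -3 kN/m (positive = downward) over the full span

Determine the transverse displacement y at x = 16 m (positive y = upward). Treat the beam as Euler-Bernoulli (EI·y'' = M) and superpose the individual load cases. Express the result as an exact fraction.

y(16) = 661/12500 m

Load 1 — applied couple M₀=14 kN·m at a=10 m (b=L-a=10):
  y_1 = (R_Ax³/6 - M_Ax²/2 - M₀(x-a)²/2)/EI  [x>a] with R_A=21/20, M_A=7/2 = ((21/20)·16³/6 - (7/2)·16²/2 - 14·(16-10)²/2)/10000 = 21/12500 m
Load 2 — uniform load w=-3 kN/m over full span:
  y_2 = -wx²(L-x)²/(24EI) = -(-3)·16²·(20-16)²/(24·10000) = 32/625 m
Superposition: y = Σ y_i = 661/12500 m ≈ 0.052880 m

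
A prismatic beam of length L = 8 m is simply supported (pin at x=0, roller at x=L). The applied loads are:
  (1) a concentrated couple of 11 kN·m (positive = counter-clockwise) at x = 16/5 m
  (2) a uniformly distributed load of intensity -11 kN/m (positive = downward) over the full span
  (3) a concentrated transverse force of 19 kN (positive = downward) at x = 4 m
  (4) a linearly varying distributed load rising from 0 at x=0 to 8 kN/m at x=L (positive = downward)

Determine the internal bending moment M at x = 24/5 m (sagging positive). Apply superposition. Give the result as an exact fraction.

Load 1 — applied couple M₀=11 kN·m at a=16/5 m (b=L-a=24/5):
  M_1 = M₀x/L - M₀  [x>a] = 11·(24/5)/8 - 11 = -22/5 kN·m
Load 2 — uniform load w=-11 kN/m over full span:
  M_2 = wx(L-x)/2 = (-11)·(24/5)·(8-(24/5))/2 = -2112/25 kN·m
Load 3 — point force P=19 kN at a=4 m (b=L-a=4):
  M_3 = Pa(L-x)/L  [x>a] = 19·4·(8-(24/5))/8 = 152/5 kN·m
Load 4 — triangular load w₀=8 kN/m (0→w₀ over full span):
  M_4 = w₀Lx/6 - w₀x³/(6L) = 8·8·(24/5)/6 - 8·(24/5)³/(6·8) = 4096/125 kN·m
Superposition: M = Σ M_i = -3214/125 kN·m ≈ -25.712000 kN·m

M(24/5) = -3214/125 kN·m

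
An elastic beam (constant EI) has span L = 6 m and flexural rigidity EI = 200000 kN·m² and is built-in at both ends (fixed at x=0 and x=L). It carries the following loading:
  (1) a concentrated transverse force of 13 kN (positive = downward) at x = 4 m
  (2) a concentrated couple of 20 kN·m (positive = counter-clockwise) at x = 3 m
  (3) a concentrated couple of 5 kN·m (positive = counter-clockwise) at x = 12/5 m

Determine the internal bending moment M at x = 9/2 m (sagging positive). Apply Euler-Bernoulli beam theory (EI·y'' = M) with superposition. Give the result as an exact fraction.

M(9/2) = 17/90 kN·m

Load 1 — point force P=13 kN at a=4 m (b=L-a=2):
  M_1 = Pa²(a+3b)(L-x)/L³ - Pa²b/L²  [x>a] = 13·4²·(4+3·2)·(6-(9/2))/6³ - 13·4²·2/6² = 26/9 kN·m
Load 2 — applied couple M₀=20 kN·m at a=3 m (b=L-a=3):
  M_2 = R_Ax - M_A - M₀  [x>a] with R_A=5, M_A=5 = 5·(9/2) - 5 - 20 = -5/2 kN·m
Load 3 — applied couple M₀=5 kN·m at a=12/5 m (b=L-a=18/5):
  M_3 = R_Ax - M_A - M₀  [x>a] with R_A=6/5, M_A=3/5 = (6/5)·(9/2) - (3/5) - 5 = -1/5 kN·m
Superposition: M = Σ M_i = 17/90 kN·m ≈ 0.188889 kN·m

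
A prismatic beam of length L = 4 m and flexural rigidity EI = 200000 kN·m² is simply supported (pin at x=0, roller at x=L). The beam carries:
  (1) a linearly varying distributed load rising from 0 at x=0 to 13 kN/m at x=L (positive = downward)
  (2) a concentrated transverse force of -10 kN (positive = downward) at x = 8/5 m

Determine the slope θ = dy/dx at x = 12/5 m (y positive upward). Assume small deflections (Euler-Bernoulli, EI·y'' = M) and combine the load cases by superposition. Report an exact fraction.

θ(12/5) = 79/35156250 rad

Load 1 — triangular load w₀=13 kN/m (0→w₀ over full span):
  θ_1 = -w₀(7L⁴-30L²x²+15x⁴)/(360LEI) = -13·(7·4⁴-30·4²·(12/5)²+15·(12/5)⁴)/(360·4·200000) = 377/17578125 rad
Load 2 — point force P=-10 kN at a=8/5 m (b=L-a=12/5):
  θ_2 = -Pa(2L²-6Lx+3x²+a²)/(6LEI)  [x>a] = -(-10)·(8/5)·(2·4²-6·4·(12/5)+3·(12/5)²+(8/5)²)/(6·4·200000) = -3/156250 rad
Superposition: θ = Σ θ_i = 79/35156250 rad ≈ 0.000002 rad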